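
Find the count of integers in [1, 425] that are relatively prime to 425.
320

425 = 5^2 × 17
φ(n) = n × ∏(1 - 1/p) for each prime p dividing n
φ(425) = 425 × (1 - 1/5) × (1 - 1/17) = 320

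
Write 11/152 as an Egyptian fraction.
1/14 + 1/1064

Greedy algorithm:
11/152: ceiling(152/11) = 14, use 1/14
1/1064: ceiling(1064/1) = 1064, use 1/1064
Result: 11/152 = 1/14 + 1/1064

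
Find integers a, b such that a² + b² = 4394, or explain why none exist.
13² + 65² (a=13, b=65)

Factorization: 4394 = 2 × 13^3
By Fermat: n is sum of two squares iff every prime p ≡ 3 (mod 4) appears to even power.
All primes ≡ 3 (mod 4) appear to even power.
Search a = 0, 1, 2, … for 4394 - a² a perfect square: first hit at a = 13: 4394 - 169 = 4225 = 65².
4394 = 13² + 65² = 169 + 4225 ✓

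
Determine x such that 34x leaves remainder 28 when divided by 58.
x ≡ 23 (mod 29)

gcd(34, 58) = 2, which divides 28, so solutions exist.
Divide through by 2: 17x ≡ 14 (mod 29).
Find 17^(-1) mod 29 by the extended Euclidean algorithm:
29 = 1 × 17 + 12  ⟹  12 = (1)·29 + (-1)·17
17 = 1 × 12 + 5  ⟹  5 = (-1)·29 + (2)·17
12 = 2 × 5 + 2  ⟹  2 = (3)·29 + (-5)·17
5 = 2 × 2 + 1  ⟹  1 = (-7)·29 + (12)·17
So (12)·17 ≡ 1 (mod 29), i.e. 17^(-1) ≡ 12 (mod 29).
x ≡ 12 × 14 = 168 ≡ 23 (mod 29).
Check: 34 × 23 = 782 ≡ 28 (mod 58).
x ≡ 23 (mod 29), giving 2 solutions mod 58.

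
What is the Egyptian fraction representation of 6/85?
1/15 + 1/255

Greedy algorithm:
6/85: ceiling(85/6) = 15, use 1/15
1/255: ceiling(255/1) = 255, use 1/255
Result: 6/85 = 1/15 + 1/255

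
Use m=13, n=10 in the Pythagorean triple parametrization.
(69, 260, 269)

Euclid's formula: a = m² - n², b = 2mn, c = m² + n²
m = 13, n = 10
a = 13² - 10² = 169 - 100 = 69
b = 2 × 13 × 10 = 260
c = 13² + 10² = 169 + 100 = 269
Verification: 69² + 260² = 4761 + 67600 = 72361 = 269² ✓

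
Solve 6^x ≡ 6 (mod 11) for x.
1

Baby-step giant-step with step n = ⌈√11⌉ = 4.
Baby steps 6^j mod 11 (j:value) for j=0..3: 0:1, 1:6, 2:3, 3:7.
h = 6 is already in the table at j=1, so x = 1.
Check: 6^1 ≡ 6 (mod 11).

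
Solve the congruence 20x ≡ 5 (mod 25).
x ≡ 4 (mod 5)

gcd(20, 25) = 5, which divides 5, so solutions exist.
Divide through by 5: 4x ≡ 1 (mod 5).
Find 4^(-1) mod 5 by the extended Euclidean algorithm:
5 = 1 × 4 + 1  ⟹  1 = (1)·5 + (-1)·4
So (-1)·4 ≡ 1 (mod 5), i.e. 4^(-1) ≡ -1 ≡ 4 (mod 5).
x ≡ 4 × 1 = 4 ≡ 4 (mod 5).
Check: 20 × 4 = 80 ≡ 5 (mod 25).
x ≡ 4 (mod 5), giving 5 solutions mod 25.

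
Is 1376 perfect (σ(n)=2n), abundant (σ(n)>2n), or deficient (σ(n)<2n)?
abundant

Proper divisors of 1376: sum = 1 + 2 + 4 + 8 + 16 + 32 + 43 + 86 + 172 + 344 + 688 = 1396
Since 1396 > 1376, 1376 is abundant.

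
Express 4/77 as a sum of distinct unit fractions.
1/20 + 1/514 + 1/395780

Greedy algorithm:
4/77: ceiling(77/4) = 20, use 1/20
3/1540: ceiling(1540/3) = 514, use 1/514
1/395780: ceiling(395780/1) = 395780, use 1/395780
Result: 4/77 = 1/20 + 1/514 + 1/395780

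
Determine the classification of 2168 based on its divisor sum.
deficient

Proper divisors of 2168: sum = 1 + 2 + 4 + 8 + 271 + 542 + 1084 = 1912
Since 1912 < 2168, 2168 is deficient.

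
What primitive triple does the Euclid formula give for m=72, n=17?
(4895, 2448, 5473)

Euclid's formula: a = m² - n², b = 2mn, c = m² + n²
m = 72, n = 17
a = 72² - 17² = 5184 - 289 = 4895
b = 2 × 72 × 17 = 2448
c = 72² + 17² = 5184 + 289 = 5473
Verification: 4895² + 2448² = 23961025 + 5992704 = 29953729 = 5473² ✓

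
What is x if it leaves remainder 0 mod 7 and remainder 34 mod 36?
70

Using Chinese Remainder Theorem:
M = 7 × 36 = 252
M1 = 36, M2 = 7
y1 = 36^(-1) mod 7 = 1
y2 = 7^(-1) mod 36 = 31
x = (0×36×1 + 34×7×31) mod 252 = 70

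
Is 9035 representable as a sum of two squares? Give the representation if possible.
Not possible

Factorization: 9035 = 5 × 13 × 139
By Fermat: n is sum of two squares iff every prime p ≡ 3 (mod 4) appears to even power.
Prime(s) ≡ 3 (mod 4) with odd exponent: [(139, 1)]
Therefore 9035 cannot be expressed as a² + b².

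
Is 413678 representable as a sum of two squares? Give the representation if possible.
Not possible

Factorization: 413678 = 2 × 17 × 23^3
By Fermat: n is sum of two squares iff every prime p ≡ 3 (mod 4) appears to even power.
Prime(s) ≡ 3 (mod 4) with odd exponent: [(23, 3)]
Therefore 413678 cannot be expressed as a² + b².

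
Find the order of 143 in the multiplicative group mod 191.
190

191 is prime, so ord(143) divides φ(191) = 190.
Divisors of 190: 1, 2, 5, 10, 19, 38, 95, 190.
Repeated squaring: 143^1 ≡ 143, 143^2 ≡ 12, 143^4 ≡ 144, 143^8 ≡ 108, 143^16 ≡ 13, 143^32 ≡ 169, 143^64 ≡ 102, 143^128 ≡ 90 (mod 191).
Test 143^d mod 191 for each divisor d in increasing order:
143^1 ≡ 143
143^2 ≡ 12
143^5 = 143^4·143^1 ≡ 155
143^10 = 143^8·143^2 ≡ 150
143^19 = 143^16·143^2·143^1 ≡ 152
143^38 = 143^32·143^4·143^2 ≡ 184
143^95 = 143^64·143^16·143^8·143^4·143^2·143^1 ≡ 190
143^190 = 143^128·143^32·143^16·143^8·143^4·143^2 ≡ 1  ← first divisor giving 1
The order is 190.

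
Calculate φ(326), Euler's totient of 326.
162

326 = 2 × 163
φ(n) = n × ∏(1 - 1/p) for each prime p dividing n
φ(326) = 326 × (1 - 1/2) × (1 - 1/163) = 162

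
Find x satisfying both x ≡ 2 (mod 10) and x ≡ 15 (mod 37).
52

Using Chinese Remainder Theorem:
M = 10 × 37 = 370
M1 = 37, M2 = 10
y1 = 37^(-1) mod 10 = 3
y2 = 10^(-1) mod 37 = 26
x = (2×37×3 + 15×10×26) mod 370 = 52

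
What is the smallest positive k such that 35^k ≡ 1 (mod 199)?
99

199 is prime, so ord(35) divides φ(199) = 198.
Divisors of 198: 1, 2, 3, 6, 9, 11, 18, 22, 33, 66, 99, 198.
Repeated squaring: 35^1 ≡ 35, 35^2 ≡ 31, 35^4 ≡ 165, 35^8 ≡ 161, 35^16 ≡ 51, 35^32 ≡ 14, 35^64 ≡ 196, 35^128 ≡ 9 (mod 199).
Test 35^d mod 199 for each divisor d in increasing order:
35^1 ≡ 35
35^2 ≡ 31
35^3 = 35^2·35^1 ≡ 90
35^6 = 35^4·35^2 ≡ 140
35^9 = 35^8·35^1 ≡ 63
35^11 = 35^8·35^2·35^1 ≡ 162
35^18 = 35^16·35^2 ≡ 188
35^22 = 35^16·35^4·35^2 ≡ 175
35^33 = 35^32·35^1 ≡ 92
35^66 = 35^64·35^2 ≡ 106
35^99 = 35^64·35^32·35^2·35^1 ≡ 1  ← first divisor giving 1
The order is 99.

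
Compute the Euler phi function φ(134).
66

134 = 2 × 67
φ(n) = n × ∏(1 - 1/p) for each prime p dividing n
φ(134) = 134 × (1 - 1/2) × (1 - 1/67) = 66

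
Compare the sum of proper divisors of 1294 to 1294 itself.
deficient

Proper divisors of 1294: sum = 1 + 2 + 647 = 650
Since 650 < 1294, 1294 is deficient.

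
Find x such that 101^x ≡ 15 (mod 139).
41

Baby-step giant-step with step n = ⌈√139⌉ = 12.
Baby steps 101^j mod 139 (j:value) for j=0..11: 0:1, 1:101, 2:54, 3:33, 4:136, 5:114, 6:116, 7:40, 8:9, 9:75, 10:69, 11:19.
Giant-step multiplier: 101^(-12) ≡ 101^(138-12) = 101^126 ≡ 36 (mod 139).
Giant steps γ_i = 15·36^i mod 139: γ_0=15, γ_1=123, γ_2=119, γ_3=114 (in table at j=5).
x = i·n + j = 3·12 + 5 = 41.
Check: 101^41 ≡ 15 (mod 139).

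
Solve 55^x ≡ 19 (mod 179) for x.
126

Baby-step giant-step with step n = ⌈√179⌉ = 14.
Baby steps 55^j mod 179 (j:value) for j=0..13: 0:1, 1:55, 2:161, 3:84, 4:145, 5:99, 6:75, 7:8, 8:82, 9:35, 10:135, 11:86, 12:76, 13:63.
Giant-step multiplier: 55^(-14) ≡ 55^(178-14) = 55^164 ≡ 14 (mod 179).
Giant steps γ_i = 19·14^i mod 179: γ_0=19, γ_1=87, γ_2=144, γ_3=47, γ_4=121, γ_5=83, γ_6=88, γ_7=158, γ_8=64, γ_9=1 (in table at j=0).
x = i·n + j = 9·14 + 0 = 126.
Check: 55^126 ≡ 19 (mod 179).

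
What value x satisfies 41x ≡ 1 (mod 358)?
131

gcd(41, 358) = 1, so the inverse exists.
Extended Euclidean algorithm on (358, 41):
358 = 8 × 41 + 30  ⟹  30 = (1)·358 + (-8)·41
41 = 1 × 30 + 11  ⟹  11 = (-1)·358 + (9)·41
30 = 2 × 11 + 8  ⟹  8 = (3)·358 + (-26)·41
11 = 1 × 8 + 3  ⟹  3 = (-4)·358 + (35)·41
8 = 2 × 3 + 2  ⟹  2 = (11)·358 + (-96)·41
3 = 1 × 2 + 1  ⟹  1 = (-15)·358 + (131)·41
So (131)·41 ≡ 1 (mod 358), i.e. 41^(-1) ≡ 131 (mod 358).
Check: 41 × 131 = 5371 ≡ 1 (mod 358)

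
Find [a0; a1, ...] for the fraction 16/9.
[1; 1, 3, 2]

Euclidean algorithm steps:
16 = 1 × 9 + 7
9 = 1 × 7 + 2
7 = 3 × 2 + 1
2 = 2 × 1 + 0
Continued fraction: [1; 1, 3, 2]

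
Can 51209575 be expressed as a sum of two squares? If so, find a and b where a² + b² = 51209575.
Not possible

Factorization: 51209575 = 5^2 × 127^3
By Fermat: n is sum of two squares iff every prime p ≡ 3 (mod 4) appears to even power.
Prime(s) ≡ 3 (mod 4) with odd exponent: [(127, 3)]
Therefore 51209575 cannot be expressed as a² + b².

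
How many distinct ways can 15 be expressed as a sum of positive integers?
176

p(n) counts ways to write n as a sum of positive integers (order ignored).
Euler's pentagonal recurrence: p(k) = p(k-1) + p(k-2) - p(k-5) - p(k-7) + p(k-12) + p(k-15) - ... (offsets j(3j∓1)/2, signs ++--, p(0)=1, p(<0)=0).
DP table for k = 0..14: p(0)=1, p(1)=1, p(2)=2, p(3)=3, p(4)=5, p(5)=7, p(6)=11, p(7)=15, p(8)=22, p(9)=30, p(10)=42, p(11)=56, p(12)=77, p(13)=101, p(14)=135.
Final step: p(15) = p(14) + p(13) - p(10) - p(8) + p(3) + p(0)
= 135 + 101 - 42 - 22 + 3 + 1
= 176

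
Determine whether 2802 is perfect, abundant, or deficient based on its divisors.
abundant

Proper divisors of 2802: sum = 1 + 2 + 3 + 6 + 467 + 934 + 1401 = 2814
Since 2814 > 2802, 2802 is abundant.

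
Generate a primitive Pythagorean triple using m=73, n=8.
(5265, 1168, 5393)

Euclid's formula: a = m² - n², b = 2mn, c = m² + n²
m = 73, n = 8
a = 73² - 8² = 5329 - 64 = 5265
b = 2 × 73 × 8 = 1168
c = 73² + 8² = 5329 + 64 = 5393
Verification: 5265² + 1168² = 27720225 + 1364224 = 29084449 = 5393² ✓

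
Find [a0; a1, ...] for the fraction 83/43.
[1; 1, 13, 3]

Euclidean algorithm steps:
83 = 1 × 43 + 40
43 = 1 × 40 + 3
40 = 13 × 3 + 1
3 = 3 × 1 + 0
Continued fraction: [1; 1, 13, 3]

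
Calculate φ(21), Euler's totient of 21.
12

21 = 3 × 7
φ(n) = n × ∏(1 - 1/p) for each prime p dividing n
φ(21) = 21 × (1 - 1/3) × (1 - 1/7) = 12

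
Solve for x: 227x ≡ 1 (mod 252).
131

gcd(227, 252) = 1, so the inverse exists.
Extended Euclidean algorithm on (252, 227):
252 = 1 × 227 + 25  ⟹  25 = (1)·252 + (-1)·227
227 = 9 × 25 + 2  ⟹  2 = (-9)·252 + (10)·227
25 = 12 × 2 + 1  ⟹  1 = (109)·252 + (-121)·227
So (-121)·227 ≡ 1 (mod 252), i.e. 227^(-1) ≡ -121 ≡ 131 (mod 252).
Check: 227 × 131 = 29737 ≡ 1 (mod 252)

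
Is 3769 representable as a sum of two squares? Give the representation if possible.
13² + 60² (a=13, b=60)

Factorization: 3769 = 3769
By Fermat: n is sum of two squares iff every prime p ≡ 3 (mod 4) appears to even power.
All primes ≡ 3 (mod 4) appear to even power.
Search a = 0, 1, 2, … for 3769 - a² a perfect square: first hit at a = 13: 3769 - 169 = 3600 = 60².
3769 = 13² + 60² = 169 + 3600 ✓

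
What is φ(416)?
192

416 = 2^5 × 13
φ(n) = n × ∏(1 - 1/p) for each prime p dividing n
φ(416) = 416 × (1 - 1/2) × (1 - 1/13) = 192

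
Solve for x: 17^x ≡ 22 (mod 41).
13

Baby-step giant-step with step n = ⌈√41⌉ = 7.
Baby steps 17^j mod 41 (j:value) for j=0..6: 0:1, 1:17, 2:2, 3:34, 4:4, 5:27, 6:8.
Giant-step multiplier: 17^(-7) ≡ 17^(40-7) = 17^33 ≡ 19 (mod 41).
Giant steps γ_i = 22·19^i mod 41: γ_0=22, γ_1=8 (in table at j=6).
x = i·n + j = 1·7 + 6 = 13.
Check: 17^13 ≡ 22 (mod 41).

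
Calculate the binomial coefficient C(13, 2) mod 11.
1

Using Lucas' theorem:
Write n=13 and k=2 in base 11:
n in base 11: [1, 2]
k in base 11: [0, 2]
C(13,2) mod 11 = ∏ C(n_i, k_i) mod 11
Digit binomials (mod 11): C(1,0) = 1; C(2,2) = 1
Product: 1 × 1 = 1 ≡ 1 (mod 11)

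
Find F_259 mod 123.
122

Matrix identity: Q^n = [[F_(n+1), F_n], [F_n, F_(n-1)]] with Q = [[1,1],[1,0]].
n = 259 = 100000011₂. Square-and-multiply, entries mod 123:
Q^1 = [[1,1],[1,0]]
Q^2 = (Q^1)² = [[2,1],[1,1]]
Q^4 = (Q^2)² = [[5,3],[3,2]]
Q^8 = (Q^4)² = [[34,21],[21,13]]
Q^16 = (Q^8)² = [[121,3],[3,118]]
Q^32 = (Q^16)² = [[13,102],[102,34]]
Q^64 = (Q^32)² = [[118,120],[120,121]]
Q^129 = (Q^64)²·Q = [[55,34],[34,21]]
Q^259 = (Q^129)²·Q = [[0,122],[122,1]]
F_259 mod 123 = Q^259[0][1] = 122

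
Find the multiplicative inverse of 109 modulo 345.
19

gcd(109, 345) = 1, so the inverse exists.
Extended Euclidean algorithm on (345, 109):
345 = 3 × 109 + 18  ⟹  18 = (1)·345 + (-3)·109
109 = 6 × 18 + 1  ⟹  1 = (-6)·345 + (19)·109
So (19)·109 ≡ 1 (mod 345), i.e. 109^(-1) ≡ 19 (mod 345).
Check: 109 × 19 = 2071 ≡ 1 (mod 345)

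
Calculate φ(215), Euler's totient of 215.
168

215 = 5 × 43
φ(n) = n × ∏(1 - 1/p) for each prime p dividing n
φ(215) = 215 × (1 - 1/5) × (1 - 1/43) = 168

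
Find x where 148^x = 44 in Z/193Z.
35

Baby-step giant-step with step n = ⌈√193⌉ = 14.
Baby steps 148^j mod 193 (j:value) for j=0..13: 0:1, 1:148, 2:95, 3:164, 4:147, 5:140, 6:69, 7:176, 8:186, 9:122, 10:107, 11:10, 12:129, 13:178.
Giant-step multiplier: 148^(-14) ≡ 148^(192-14) = 148^178 ≡ 191 (mod 193).
Giant steps γ_i = 44·191^i mod 193: γ_0=44, γ_1=105, γ_2=176 (in table at j=7).
x = i·n + j = 2·14 + 7 = 35.
Check: 148^35 ≡ 44 (mod 193).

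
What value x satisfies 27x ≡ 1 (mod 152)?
107

gcd(27, 152) = 1, so the inverse exists.
Extended Euclidean algorithm on (152, 27):
152 = 5 × 27 + 17  ⟹  17 = (1)·152 + (-5)·27
27 = 1 × 17 + 10  ⟹  10 = (-1)·152 + (6)·27
17 = 1 × 10 + 7  ⟹  7 = (2)·152 + (-11)·27
10 = 1 × 7 + 3  ⟹  3 = (-3)·152 + (17)·27
7 = 2 × 3 + 1  ⟹  1 = (8)·152 + (-45)·27
So (-45)·27 ≡ 1 (mod 152), i.e. 27^(-1) ≡ -45 ≡ 107 (mod 152).
Check: 27 × 107 = 2889 ≡ 1 (mod 152)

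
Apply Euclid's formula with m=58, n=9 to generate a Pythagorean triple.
(3283, 1044, 3445)

Euclid's formula: a = m² - n², b = 2mn, c = m² + n²
m = 58, n = 9
a = 58² - 9² = 3364 - 81 = 3283
b = 2 × 58 × 9 = 1044
c = 58² + 9² = 3364 + 81 = 3445
Verification: 3283² + 1044² = 10778089 + 1089936 = 11868025 = 3445² ✓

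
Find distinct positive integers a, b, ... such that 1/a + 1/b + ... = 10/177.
1/18 + 1/1062

Greedy algorithm:
10/177: ceiling(177/10) = 18, use 1/18
1/1062: ceiling(1062/1) = 1062, use 1/1062
Result: 10/177 = 1/18 + 1/1062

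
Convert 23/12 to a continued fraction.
[1; 1, 11]

Euclidean algorithm steps:
23 = 1 × 12 + 11
12 = 1 × 11 + 1
11 = 11 × 1 + 0
Continued fraction: [1; 1, 11]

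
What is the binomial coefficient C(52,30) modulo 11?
6

Using Lucas' theorem:
Write n=52 and k=30 in base 11:
n in base 11: [4, 8]
k in base 11: [2, 8]
C(52,30) mod 11 = ∏ C(n_i, k_i) mod 11
Digit binomials (mod 11): C(4,2) = 6; C(8,8) = 1
Product: 6 × 1 = 6 ≡ 6 (mod 11)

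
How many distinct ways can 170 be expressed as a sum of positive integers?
274768617130

p(n) counts ways to write n as a sum of positive integers (order ignored).
Euler's pentagonal recurrence: p(k) = p(k-1) + p(k-2) - p(k-5) - p(k-7) + p(k-12) + p(k-15) - ... (offsets j(3j∓1)/2, signs ++--, p(0)=1, p(<0)=0).
DP table for k = 0..169: p(0)=1, p(1)=1, p(2)=2, p(3)=3, p(4)=5, p(5)=7, p(6)=11, p(7)=15, p(8)=22, p(9)=30, p(10)=42, p(11)=56, p(12)=77, p(13)=101, p(14)=135, p(15)=176, p(16)=231, p(17)=297, p(18)=385, p(19)=490, p(20)=627, p(21)=792, p(22)=1002, p(23)=1255, p(24)=1575, p(25)=1958, p(26)=2436, p(27)=3010, p(28)=3718, p(29)=4565, p(30)=5604, p(31)=6842, p(32)=8349, p(33)=10143, p(34)=12310, p(35)=14883, p(36)=17977, p(37)=21637, p(38)=26015, p(39)=31185, p(40)=37338, p(41)=44583, p(42)=53174, p(43)=63261, p(44)=75175, p(45)=89134, p(46)=105558, p(47)=124754, p(48)=147273, p(49)=173525, p(50)=204226, p(51)=239943, p(52)=281589, p(53)=329931, p(54)=386155, p(55)=451276, p(56)=526823, p(57)=614154, p(58)=715220, p(59)=831820, p(60)=966467, p(61)=1121505, p(62)=1300156, p(63)=1505499, p(64)=1741630, p(65)=2012558, p(66)=2323520, p(67)=2679689, p(68)=3087735, p(69)=3554345, p(70)=4087968, p(71)=4697205, p(72)=5392783, p(73)=6185689, p(74)=7089500, p(75)=8118264, p(76)=9289091, p(77)=10619863, p(78)=12132164, p(79)=13848650, p(80)=15796476, p(81)=18004327, p(82)=20506255, p(83)=23338469, p(84)=26543660, p(85)=30167357, p(86)=34262962, p(87)=38887673, p(88)=44108109, p(89)=49995925, p(90)=56634173, p(91)=64112359, p(92)=72533807, p(93)=82010177, p(94)=92669720, p(95)=104651419, p(96)=118114304, p(97)=133230930, p(98)=150198136, p(99)=169229875, p(100)=190569292, p(101)=214481126, p(102)=241265379, p(103)=271248950, p(104)=304801365, p(105)=342325709, p(106)=384276336, p(107)=431149389, p(108)=483502844, p(109)=541946240, p(110)=607163746, p(111)=679903203, p(112)=761002156, p(113)=851376628, p(114)=952050665, p(115)=1064144451, p(116)=1188908248, p(117)=1327710076, p(118)=1482074143, p(119)=1653668665, p(120)=1844349560, p(121)=2056148051, p(122)=2291320912, p(123)=2552338241, p(124)=2841940500, p(125)=3163127352, p(126)=3519222692, p(127)=3913864295, p(128)=4351078600, p(129)=4835271870, p(130)=5371315400, p(131)=5964539504, p(132)=6620830889, p(133)=7346629512, p(134)=8149040695, p(135)=9035836076, p(136)=10015581680, p(137)=11097645016, p(138)=12292341831, p(139)=13610949895, p(140)=15065878135, p(141)=16670689208, p(142)=18440293320, p(143)=20390982757, p(144)=22540654445, p(145)=24908858009, p(146)=27517052599, p(147)=30388671978, p(148)=33549419497, p(149)=37027355200, p(150)=40853235313, p(151)=45060624582, p(152)=49686288421, p(153)=54770336324, p(154)=60356673280, p(155)=66493182097, p(156)=73232243759, p(157)=80630964769, p(158)=88751778802, p(159)=97662728555, p(160)=107438159466, p(161)=118159068427, p(162)=129913904637, p(163)=142798995930, p(164)=156919475295, p(165)=172389800255, p(166)=189334822579, p(167)=207890420102, p(168)=228204732751, p(169)=250438925115.
Final step: p(170) = p(169) + p(168) - p(165) - p(163) + p(158) + p(155) - p(148) - p(144) + p(135) + p(130) - p(119) - p(113) + p(100) + p(93) - p(78) - p(70) + p(53) + p(44) - p(25) - p(15)
= 250438925115 + 228204732751 - 172389800255 - 142798995930 + 88751778802 + 66493182097 - 33549419497 - 22540654445 + 9035836076 + 5371315400 - 1653668665 - 851376628 + 190569292 + 82010177 - 12132164 - 4087968 + 329931 + 75175 - 1958 - 176
= 274768617130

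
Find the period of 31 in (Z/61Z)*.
60

61 is prime, so ord(31) divides φ(61) = 60.
Divisors of 60: 1, 2, 3, 4, 5, 6, 10, 12, 15, 20, 30, 60.
Repeated squaring: 31^1 ≡ 31, 31^2 ≡ 46, 31^4 ≡ 42, 31^8 ≡ 56, 31^16 ≡ 25, 31^32 ≡ 15 (mod 61).
Test 31^d mod 61 for each divisor d in increasing order:
31^1 ≡ 31
31^2 ≡ 46
31^3 = 31^2·31^1 ≡ 23
31^4 ≡ 42
31^5 = 31^4·31^1 ≡ 21
31^6 = 31^4·31^2 ≡ 41
31^10 = 31^8·31^2 ≡ 14
31^12 = 31^8·31^4 ≡ 34
31^15 = 31^8·31^4·31^2·31^1 ≡ 50
31^20 = 31^16·31^4 ≡ 13
31^30 = 31^16·31^8·31^4·31^2 ≡ 60
31^60 = 31^32·31^16·31^8·31^4 ≡ 1  ← first divisor giving 1
The order is 60.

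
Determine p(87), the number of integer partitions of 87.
38887673

p(n) counts ways to write n as a sum of positive integers (order ignored).
Euler's pentagonal recurrence: p(k) = p(k-1) + p(k-2) - p(k-5) - p(k-7) + p(k-12) + p(k-15) - ... (offsets j(3j∓1)/2, signs ++--, p(0)=1, p(<0)=0).
DP table for k = 0..86: p(0)=1, p(1)=1, p(2)=2, p(3)=3, p(4)=5, p(5)=7, p(6)=11, p(7)=15, p(8)=22, p(9)=30, p(10)=42, p(11)=56, p(12)=77, p(13)=101, p(14)=135, p(15)=176, p(16)=231, p(17)=297, p(18)=385, p(19)=490, p(20)=627, p(21)=792, p(22)=1002, p(23)=1255, p(24)=1575, p(25)=1958, p(26)=2436, p(27)=3010, p(28)=3718, p(29)=4565, p(30)=5604, p(31)=6842, p(32)=8349, p(33)=10143, p(34)=12310, p(35)=14883, p(36)=17977, p(37)=21637, p(38)=26015, p(39)=31185, p(40)=37338, p(41)=44583, p(42)=53174, p(43)=63261, p(44)=75175, p(45)=89134, p(46)=105558, p(47)=124754, p(48)=147273, p(49)=173525, p(50)=204226, p(51)=239943, p(52)=281589, p(53)=329931, p(54)=386155, p(55)=451276, p(56)=526823, p(57)=614154, p(58)=715220, p(59)=831820, p(60)=966467, p(61)=1121505, p(62)=1300156, p(63)=1505499, p(64)=1741630, p(65)=2012558, p(66)=2323520, p(67)=2679689, p(68)=3087735, p(69)=3554345, p(70)=4087968, p(71)=4697205, p(72)=5392783, p(73)=6185689, p(74)=7089500, p(75)=8118264, p(76)=9289091, p(77)=10619863, p(78)=12132164, p(79)=13848650, p(80)=15796476, p(81)=18004327, p(82)=20506255, p(83)=23338469, p(84)=26543660, p(85)=30167357, p(86)=34262962.
Final step: p(87) = p(86) + p(85) - p(82) - p(80) + p(75) + p(72) - p(65) - p(61) + p(52) + p(47) - p(36) - p(30) + p(17) + p(10)
= 34262962 + 30167357 - 20506255 - 15796476 + 8118264 + 5392783 - 2012558 - 1121505 + 281589 + 124754 - 17977 - 5604 + 297 + 42
= 38887673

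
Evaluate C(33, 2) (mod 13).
8

Using Lucas' theorem:
Write n=33 and k=2 in base 13:
n in base 13: [2, 7]
k in base 13: [0, 2]
C(33,2) mod 13 = ∏ C(n_i, k_i) mod 13
Digit binomials (mod 13): C(2,0) = 1; C(7,2) = 21 ≡ 8
Product: 1 × 8 = 8 ≡ 8 (mod 13)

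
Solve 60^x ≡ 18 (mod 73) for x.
4

Baby-step giant-step with step n = ⌈√73⌉ = 9.
Baby steps 60^j mod 73 (j:value) for j=0..8: 0:1, 1:60, 2:23, 3:66, 4:18, 5:58, 6:49, 7:20, 8:32.
h = 18 is already in the table at j=4, so x = 4.
Check: 60^4 ≡ 18 (mod 73).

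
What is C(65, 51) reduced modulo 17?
1

Using Lucas' theorem:
Write n=65 and k=51 in base 17:
n in base 17: [3, 14]
k in base 17: [3, 0]
C(65,51) mod 17 = ∏ C(n_i, k_i) mod 17
Digit binomials (mod 17): C(3,3) = 1; C(14,0) = 1
Product: 1 × 1 = 1 ≡ 1 (mod 17)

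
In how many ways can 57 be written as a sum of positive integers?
614154

p(n) counts ways to write n as a sum of positive integers (order ignored).
Euler's pentagonal recurrence: p(k) = p(k-1) + p(k-2) - p(k-5) - p(k-7) + p(k-12) + p(k-15) - ... (offsets j(3j∓1)/2, signs ++--, p(0)=1, p(<0)=0).
DP table for k = 0..56: p(0)=1, p(1)=1, p(2)=2, p(3)=3, p(4)=5, p(5)=7, p(6)=11, p(7)=15, p(8)=22, p(9)=30, p(10)=42, p(11)=56, p(12)=77, p(13)=101, p(14)=135, p(15)=176, p(16)=231, p(17)=297, p(18)=385, p(19)=490, p(20)=627, p(21)=792, p(22)=1002, p(23)=1255, p(24)=1575, p(25)=1958, p(26)=2436, p(27)=3010, p(28)=3718, p(29)=4565, p(30)=5604, p(31)=6842, p(32)=8349, p(33)=10143, p(34)=12310, p(35)=14883, p(36)=17977, p(37)=21637, p(38)=26015, p(39)=31185, p(40)=37338, p(41)=44583, p(42)=53174, p(43)=63261, p(44)=75175, p(45)=89134, p(46)=105558, p(47)=124754, p(48)=147273, p(49)=173525, p(50)=204226, p(51)=239943, p(52)=281589, p(53)=329931, p(54)=386155, p(55)=451276, p(56)=526823.
Final step: p(57) = p(56) + p(55) - p(52) - p(50) + p(45) + p(42) - p(35) - p(31) + p(22) + p(17) - p(6) - p(0)
= 526823 + 451276 - 281589 - 204226 + 89134 + 53174 - 14883 - 6842 + 1002 + 297 - 11 - 1
= 614154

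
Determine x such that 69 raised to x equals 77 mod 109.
51

Baby-step giant-step with step n = ⌈√109⌉ = 11.
Baby steps 69^j mod 109 (j:value) for j=0..10: 0:1, 1:69, 2:74, 3:92, 4:26, 5:50, 6:71, 7:103, 8:22, 9:101, 10:102.
Giant-step multiplier: 69^(-11) ≡ 69^(108-11) = 69^97 ≡ 51 (mod 109).
Giant steps γ_i = 77·51^i mod 109: γ_0=77, γ_1=3, γ_2=44, γ_3=64, γ_4=103 (in table at j=7).
x = i·n + j = 4·11 + 7 = 51.
Check: 69^51 ≡ 77 (mod 109).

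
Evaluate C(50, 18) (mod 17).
15

Using Lucas' theorem:
Write n=50 and k=18 in base 17:
n in base 17: [2, 16]
k in base 17: [1, 1]
C(50,18) mod 17 = ∏ C(n_i, k_i) mod 17
Digit binomials (mod 17): C(2,1) = 2; C(16,1) = 16
Product: 2 × 16 = 32 ≡ 15 (mod 17)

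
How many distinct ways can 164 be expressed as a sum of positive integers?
156919475295

p(n) counts ways to write n as a sum of positive integers (order ignored).
Euler's pentagonal recurrence: p(k) = p(k-1) + p(k-2) - p(k-5) - p(k-7) + p(k-12) + p(k-15) - ... (offsets j(3j∓1)/2, signs ++--, p(0)=1, p(<0)=0).
DP table for k = 0..163: p(0)=1, p(1)=1, p(2)=2, p(3)=3, p(4)=5, p(5)=7, p(6)=11, p(7)=15, p(8)=22, p(9)=30, p(10)=42, p(11)=56, p(12)=77, p(13)=101, p(14)=135, p(15)=176, p(16)=231, p(17)=297, p(18)=385, p(19)=490, p(20)=627, p(21)=792, p(22)=1002, p(23)=1255, p(24)=1575, p(25)=1958, p(26)=2436, p(27)=3010, p(28)=3718, p(29)=4565, p(30)=5604, p(31)=6842, p(32)=8349, p(33)=10143, p(34)=12310, p(35)=14883, p(36)=17977, p(37)=21637, p(38)=26015, p(39)=31185, p(40)=37338, p(41)=44583, p(42)=53174, p(43)=63261, p(44)=75175, p(45)=89134, p(46)=105558, p(47)=124754, p(48)=147273, p(49)=173525, p(50)=204226, p(51)=239943, p(52)=281589, p(53)=329931, p(54)=386155, p(55)=451276, p(56)=526823, p(57)=614154, p(58)=715220, p(59)=831820, p(60)=966467, p(61)=1121505, p(62)=1300156, p(63)=1505499, p(64)=1741630, p(65)=2012558, p(66)=2323520, p(67)=2679689, p(68)=3087735, p(69)=3554345, p(70)=4087968, p(71)=4697205, p(72)=5392783, p(73)=6185689, p(74)=7089500, p(75)=8118264, p(76)=9289091, p(77)=10619863, p(78)=12132164, p(79)=13848650, p(80)=15796476, p(81)=18004327, p(82)=20506255, p(83)=23338469, p(84)=26543660, p(85)=30167357, p(86)=34262962, p(87)=38887673, p(88)=44108109, p(89)=49995925, p(90)=56634173, p(91)=64112359, p(92)=72533807, p(93)=82010177, p(94)=92669720, p(95)=104651419, p(96)=118114304, p(97)=133230930, p(98)=150198136, p(99)=169229875, p(100)=190569292, p(101)=214481126, p(102)=241265379, p(103)=271248950, p(104)=304801365, p(105)=342325709, p(106)=384276336, p(107)=431149389, p(108)=483502844, p(109)=541946240, p(110)=607163746, p(111)=679903203, p(112)=761002156, p(113)=851376628, p(114)=952050665, p(115)=1064144451, p(116)=1188908248, p(117)=1327710076, p(118)=1482074143, p(119)=1653668665, p(120)=1844349560, p(121)=2056148051, p(122)=2291320912, p(123)=2552338241, p(124)=2841940500, p(125)=3163127352, p(126)=3519222692, p(127)=3913864295, p(128)=4351078600, p(129)=4835271870, p(130)=5371315400, p(131)=5964539504, p(132)=6620830889, p(133)=7346629512, p(134)=8149040695, p(135)=9035836076, p(136)=10015581680, p(137)=11097645016, p(138)=12292341831, p(139)=13610949895, p(140)=15065878135, p(141)=16670689208, p(142)=18440293320, p(143)=20390982757, p(144)=22540654445, p(145)=24908858009, p(146)=27517052599, p(147)=30388671978, p(148)=33549419497, p(149)=37027355200, p(150)=40853235313, p(151)=45060624582, p(152)=49686288421, p(153)=54770336324, p(154)=60356673280, p(155)=66493182097, p(156)=73232243759, p(157)=80630964769, p(158)=88751778802, p(159)=97662728555, p(160)=107438159466, p(161)=118159068427, p(162)=129913904637, p(163)=142798995930.
Final step: p(164) = p(163) + p(162) - p(159) - p(157) + p(152) + p(149) - p(142) - p(138) + p(129) + p(124) - p(113) - p(107) + p(94) + p(87) - p(72) - p(64) + p(47) + p(38) - p(19) - p(9)
= 142798995930 + 129913904637 - 97662728555 - 80630964769 + 49686288421 + 37027355200 - 18440293320 - 12292341831 + 4835271870 + 2841940500 - 851376628 - 431149389 + 92669720 + 38887673 - 5392783 - 1741630 + 124754 + 26015 - 490 - 30
= 156919475295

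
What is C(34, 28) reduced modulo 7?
1

Using Lucas' theorem:
Write n=34 and k=28 in base 7:
n in base 7: [4, 6]
k in base 7: [4, 0]
C(34,28) mod 7 = ∏ C(n_i, k_i) mod 7
Digit binomials (mod 7): C(4,4) = 1; C(6,0) = 1
Product: 1 × 1 = 1 ≡ 1 (mod 7)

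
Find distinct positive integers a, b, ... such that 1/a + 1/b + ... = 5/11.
1/3 + 1/9 + 1/99

Greedy algorithm:
5/11: ceiling(11/5) = 3, use 1/3
4/33: ceiling(33/4) = 9, use 1/9
1/99: ceiling(99/1) = 99, use 1/99
Result: 5/11 = 1/3 + 1/9 + 1/99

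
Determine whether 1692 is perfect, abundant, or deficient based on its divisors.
abundant

Proper divisors of 1692: sum = 1 + 2 + 3 + 4 + 6 + 9 + 12 + 18 + ... + 282 + 423 + 564 + 846 (17 divisors) = 2676
Since 2676 > 1692, 1692 is abundant.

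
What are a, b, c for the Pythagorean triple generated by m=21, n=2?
(437, 84, 445)

Euclid's formula: a = m² - n², b = 2mn, c = m² + n²
m = 21, n = 2
a = 21² - 2² = 441 - 4 = 437
b = 2 × 21 × 2 = 84
c = 21² + 2² = 441 + 4 = 445
Verification: 437² + 84² = 190969 + 7056 = 198025 = 445² ✓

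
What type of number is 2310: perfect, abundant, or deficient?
abundant

Proper divisors of 2310: sum = 1 + 2 + 3 + 5 + 6 + 7 + 10 + 11 + ... + 385 + 462 + 770 + 1155 (31 divisors) = 4602
Since 4602 > 2310, 2310 is abundant.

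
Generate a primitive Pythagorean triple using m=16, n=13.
(87, 416, 425)

Euclid's formula: a = m² - n², b = 2mn, c = m² + n²
m = 16, n = 13
a = 16² - 13² = 256 - 169 = 87
b = 2 × 16 × 13 = 416
c = 16² + 13² = 256 + 169 = 425
Verification: 87² + 416² = 7569 + 173056 = 180625 = 425² ✓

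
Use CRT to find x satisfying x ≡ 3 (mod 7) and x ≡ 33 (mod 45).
213

Using Chinese Remainder Theorem:
M = 7 × 45 = 315
M1 = 45, M2 = 7
y1 = 45^(-1) mod 7 = 5
y2 = 7^(-1) mod 45 = 13
x = (3×45×5 + 33×7×13) mod 315 = 213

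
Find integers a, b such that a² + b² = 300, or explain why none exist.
Not possible

Factorization: 300 = 2^2 × 3 × 5^2
By Fermat: n is sum of two squares iff every prime p ≡ 3 (mod 4) appears to even power.
Prime(s) ≡ 3 (mod 4) with odd exponent: [(3, 1)]
Therefore 300 cannot be expressed as a² + b².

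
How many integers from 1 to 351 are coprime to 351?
216

351 = 3^3 × 13
φ(n) = n × ∏(1 - 1/p) for each prime p dividing n
φ(351) = 351 × (1 - 1/3) × (1 - 1/13) = 216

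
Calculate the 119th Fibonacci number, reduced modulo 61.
1

Matrix identity: Q^n = [[F_(n+1), F_n], [F_n, F_(n-1)]] with Q = [[1,1],[1,0]].
n = 119 = 1110111₂. Square-and-multiply, entries mod 61:
Q^1 = [[1,1],[1,0]]
Q^3 = (Q^1)²·Q = [[3,2],[2,1]]
Q^7 = (Q^3)²·Q = [[21,13],[13,8]]
Q^14 = (Q^7)² = [[0,11],[11,50]]
Q^29 = (Q^14)²·Q = [[0,60],[60,1]]
Q^59 = (Q^29)²·Q = [[0,1],[1,60]]
Q^119 = (Q^59)²·Q = [[0,1],[1,60]]
F_119 mod 61 = Q^119[0][1] = 1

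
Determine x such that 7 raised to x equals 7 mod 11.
1

Baby-step giant-step with step n = ⌈√11⌉ = 4.
Baby steps 7^j mod 11 (j:value) for j=0..3: 0:1, 1:7, 2:5, 3:2.
h = 7 is already in the table at j=1, so x = 1.
Check: 7^1 ≡ 7 (mod 11).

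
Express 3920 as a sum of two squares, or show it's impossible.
28² + 56² (a=28, b=56)

Factorization: 3920 = 2^4 × 5 × 7^2
By Fermat: n is sum of two squares iff every prime p ≡ 3 (mod 4) appears to even power.
All primes ≡ 3 (mod 4) appear to even power.
Search a = 0, 1, 2, … for 3920 - a² a perfect square: first hit at a = 28: 3920 - 784 = 3136 = 56².
3920 = 28² + 56² = 784 + 3136 ✓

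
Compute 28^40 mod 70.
56

Repeated squaring. Binary of 40 = 101000.
28^1 ≡ 28 (mod 70); 28^2 ≡ 14 (mod 70); 28^4 ≡ 56 (mod 70); 28^8 ≡ 56 (mod 70); 28^16 ≡ 56 (mod 70); 28^32 ≡ 56 (mod 70)
28^40 = 28^8 × 28^32 ≡ 56 (mod 70)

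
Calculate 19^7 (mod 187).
145

Repeated squaring. Binary of 7 = 111.
19^1 ≡ 19 (mod 187); 19^2 ≡ 174 (mod 187); 19^4 ≡ 169 (mod 187)
19^7 = 19^1 × 19^2 × 19^4 ≡ 145 (mod 187)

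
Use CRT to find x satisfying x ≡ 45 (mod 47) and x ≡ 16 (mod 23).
844

Using Chinese Remainder Theorem:
M = 47 × 23 = 1081
M1 = 23, M2 = 47
y1 = 23^(-1) mod 47 = 45
y2 = 47^(-1) mod 23 = 1
x = (45×23×45 + 16×47×1) mod 1081 = 844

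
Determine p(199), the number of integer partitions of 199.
3646072432125

p(n) counts ways to write n as a sum of positive integers (order ignored).
Euler's pentagonal recurrence: p(k) = p(k-1) + p(k-2) - p(k-5) - p(k-7) + p(k-12) + p(k-15) - ... (offsets j(3j∓1)/2, signs ++--, p(0)=1, p(<0)=0).
DP table for k = 0..198: p(0)=1, p(1)=1, p(2)=2, p(3)=3, p(4)=5, p(5)=7, p(6)=11, p(7)=15, p(8)=22, p(9)=30, p(10)=42, p(11)=56, p(12)=77, p(13)=101, p(14)=135, p(15)=176, p(16)=231, p(17)=297, p(18)=385, p(19)=490, p(20)=627, p(21)=792, p(22)=1002, p(23)=1255, p(24)=1575, p(25)=1958, p(26)=2436, p(27)=3010, p(28)=3718, p(29)=4565, p(30)=5604, p(31)=6842, p(32)=8349, p(33)=10143, p(34)=12310, p(35)=14883, p(36)=17977, p(37)=21637, p(38)=26015, p(39)=31185, p(40)=37338, p(41)=44583, p(42)=53174, p(43)=63261, p(44)=75175, p(45)=89134, p(46)=105558, p(47)=124754, p(48)=147273, p(49)=173525, p(50)=204226, p(51)=239943, p(52)=281589, p(53)=329931, p(54)=386155, p(55)=451276, p(56)=526823, p(57)=614154, p(58)=715220, p(59)=831820, p(60)=966467, p(61)=1121505, p(62)=1300156, p(63)=1505499, p(64)=1741630, p(65)=2012558, p(66)=2323520, p(67)=2679689, p(68)=3087735, p(69)=3554345, p(70)=4087968, p(71)=4697205, p(72)=5392783, p(73)=6185689, p(74)=7089500, p(75)=8118264, p(76)=9289091, p(77)=10619863, p(78)=12132164, p(79)=13848650, p(80)=15796476, p(81)=18004327, p(82)=20506255, p(83)=23338469, p(84)=26543660, p(85)=30167357, p(86)=34262962, p(87)=38887673, p(88)=44108109, p(89)=49995925, p(90)=56634173, p(91)=64112359, p(92)=72533807, p(93)=82010177, p(94)=92669720, p(95)=104651419, p(96)=118114304, p(97)=133230930, p(98)=150198136, p(99)=169229875, p(100)=190569292, p(101)=214481126, p(102)=241265379, p(103)=271248950, p(104)=304801365, p(105)=342325709, p(106)=384276336, p(107)=431149389, p(108)=483502844, p(109)=541946240, p(110)=607163746, p(111)=679903203, p(112)=761002156, p(113)=851376628, p(114)=952050665, p(115)=1064144451, p(116)=1188908248, p(117)=1327710076, p(118)=1482074143, p(119)=1653668665, p(120)=1844349560, p(121)=2056148051, p(122)=2291320912, p(123)=2552338241, p(124)=2841940500, p(125)=3163127352, p(126)=3519222692, p(127)=3913864295, p(128)=4351078600, p(129)=4835271870, p(130)=5371315400, p(131)=5964539504, p(132)=6620830889, p(133)=7346629512, p(134)=8149040695, p(135)=9035836076, p(136)=10015581680, p(137)=11097645016, p(138)=12292341831, p(139)=13610949895, p(140)=15065878135, p(141)=16670689208, p(142)=18440293320, p(143)=20390982757, p(144)=22540654445, p(145)=24908858009, p(146)=27517052599, p(147)=30388671978, p(148)=33549419497, p(149)=37027355200, p(150)=40853235313, p(151)=45060624582, p(152)=49686288421, p(153)=54770336324, p(154)=60356673280, p(155)=66493182097, p(156)=73232243759, p(157)=80630964769, p(158)=88751778802, p(159)=97662728555, p(160)=107438159466, p(161)=118159068427, p(162)=129913904637, p(163)=142798995930, p(164)=156919475295, p(165)=172389800255, p(166)=189334822579, p(167)=207890420102, p(168)=228204732751, p(169)=250438925115, p(170)=274768617130, p(171)=301384802048, p(172)=330495499613, p(173)=362326859895, p(174)=397125074750, p(175)=435157697830, p(176)=476715857290, p(177)=522115831195, p(178)=571701605655, p(179)=625846753120, p(180)=684957390936, p(181)=749474411781, p(182)=819876908323, p(183)=896684817527, p(184)=980462880430, p(185)=1071823774337, p(186)=1171432692373, p(187)=1280011042268, p(188)=1398341745571, p(189)=1527273599625, p(190)=1667727404093, p(191)=1820701100652, p(192)=1987276856363, p(193)=2168627105469, p(194)=2366022741845, p(195)=2580840212973, p(196)=2814570987591, p(197)=3068829878530, p(198)=3345365983698.
Final step: p(199) = p(198) + p(197) - p(194) - p(192) + p(187) + p(184) - p(177) - p(173) + p(164) + p(159) - p(148) - p(142) + p(129) + p(122) - p(107) - p(99) + p(82) + p(73) - p(54) - p(44) + p(23) + p(12)
= 3345365983698 + 3068829878530 - 2366022741845 - 1987276856363 + 1280011042268 + 980462880430 - 522115831195 - 362326859895 + 156919475295 + 97662728555 - 33549419497 - 18440293320 + 4835271870 + 2291320912 - 431149389 - 169229875 + 20506255 + 6185689 - 386155 - 75175 + 1255 + 77
= 3646072432125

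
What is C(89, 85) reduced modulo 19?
12

Using Lucas' theorem:
Write n=89 and k=85 in base 19:
n in base 19: [4, 13]
k in base 19: [4, 9]
C(89,85) mod 19 = ∏ C(n_i, k_i) mod 19
Digit binomials (mod 19): C(4,4) = 1; C(13,9) = 715 ≡ 12
Product: 1 × 12 = 12 ≡ 12 (mod 19)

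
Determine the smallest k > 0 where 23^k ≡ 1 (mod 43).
21

43 is prime, so ord(23) divides φ(43) = 42.
Divisors of 42: 1, 2, 3, 6, 7, 14, 21, 42.
Repeated squaring: 23^1 ≡ 23, 23^2 ≡ 13, 23^4 ≡ 40, 23^8 ≡ 9, 23^16 ≡ 38, 23^32 ≡ 25 (mod 43).
Test 23^d mod 43 for each divisor d in increasing order:
23^1 ≡ 23
23^2 ≡ 13
23^3 = 23^2·23^1 ≡ 41
23^6 = 23^4·23^2 ≡ 4
23^7 = 23^4·23^2·23^1 ≡ 6
23^14 = 23^8·23^4·23^2 ≡ 36
23^21 = 23^16·23^4·23^1 ≡ 1  ← first divisor giving 1
The order is 21.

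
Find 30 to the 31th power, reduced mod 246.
222

Repeated squaring. Binary of 31 = 11111.
30^1 ≡ 30 (mod 246); 30^2 ≡ 162 (mod 246); 30^4 ≡ 168 (mod 246); 30^8 ≡ 180 (mod 246); 30^16 ≡ 174 (mod 246)
30^31 = 30^1 × 30^2 × 30^4 × 30^8 × 30^16 ≡ 222 (mod 246)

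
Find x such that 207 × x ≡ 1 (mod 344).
231

gcd(207, 344) = 1, so the inverse exists.
Extended Euclidean algorithm on (344, 207):
344 = 1 × 207 + 137  ⟹  137 = (1)·344 + (-1)·207
207 = 1 × 137 + 70  ⟹  70 = (-1)·344 + (2)·207
137 = 1 × 70 + 67  ⟹  67 = (2)·344 + (-3)·207
70 = 1 × 67 + 3  ⟹  3 = (-3)·344 + (5)·207
67 = 22 × 3 + 1  ⟹  1 = (68)·344 + (-113)·207
So (-113)·207 ≡ 1 (mod 344), i.e. 207^(-1) ≡ -113 ≡ 231 (mod 344).
Check: 207 × 231 = 47817 ≡ 1 (mod 344)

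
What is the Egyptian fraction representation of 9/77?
1/9 + 1/174 + 1/40194

Greedy algorithm:
9/77: ceiling(77/9) = 9, use 1/9
4/693: ceiling(693/4) = 174, use 1/174
1/40194: ceiling(40194/1) = 40194, use 1/40194
Result: 9/77 = 1/9 + 1/174 + 1/40194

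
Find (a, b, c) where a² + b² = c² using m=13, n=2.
(165, 52, 173)

Euclid's formula: a = m² - n², b = 2mn, c = m² + n²
m = 13, n = 2
a = 13² - 2² = 169 - 4 = 165
b = 2 × 13 × 2 = 52
c = 13² + 2² = 169 + 4 = 173
Verification: 165² + 52² = 27225 + 2704 = 29929 = 173² ✓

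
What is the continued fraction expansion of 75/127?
[0; 1, 1, 2, 3, 1, 5]

Euclidean algorithm steps:
75 = 0 × 127 + 75
127 = 1 × 75 + 52
75 = 1 × 52 + 23
52 = 2 × 23 + 6
23 = 3 × 6 + 5
6 = 1 × 5 + 1
5 = 5 × 1 + 0
Continued fraction: [0; 1, 1, 2, 3, 1, 5]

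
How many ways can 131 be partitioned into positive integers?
5964539504

p(n) counts ways to write n as a sum of positive integers (order ignored).
Euler's pentagonal recurrence: p(k) = p(k-1) + p(k-2) - p(k-5) - p(k-7) + p(k-12) + p(k-15) - ... (offsets j(3j∓1)/2, signs ++--, p(0)=1, p(<0)=0).
DP table for k = 0..130: p(0)=1, p(1)=1, p(2)=2, p(3)=3, p(4)=5, p(5)=7, p(6)=11, p(7)=15, p(8)=22, p(9)=30, p(10)=42, p(11)=56, p(12)=77, p(13)=101, p(14)=135, p(15)=176, p(16)=231, p(17)=297, p(18)=385, p(19)=490, p(20)=627, p(21)=792, p(22)=1002, p(23)=1255, p(24)=1575, p(25)=1958, p(26)=2436, p(27)=3010, p(28)=3718, p(29)=4565, p(30)=5604, p(31)=6842, p(32)=8349, p(33)=10143, p(34)=12310, p(35)=14883, p(36)=17977, p(37)=21637, p(38)=26015, p(39)=31185, p(40)=37338, p(41)=44583, p(42)=53174, p(43)=63261, p(44)=75175, p(45)=89134, p(46)=105558, p(47)=124754, p(48)=147273, p(49)=173525, p(50)=204226, p(51)=239943, p(52)=281589, p(53)=329931, p(54)=386155, p(55)=451276, p(56)=526823, p(57)=614154, p(58)=715220, p(59)=831820, p(60)=966467, p(61)=1121505, p(62)=1300156, p(63)=1505499, p(64)=1741630, p(65)=2012558, p(66)=2323520, p(67)=2679689, p(68)=3087735, p(69)=3554345, p(70)=4087968, p(71)=4697205, p(72)=5392783, p(73)=6185689, p(74)=7089500, p(75)=8118264, p(76)=9289091, p(77)=10619863, p(78)=12132164, p(79)=13848650, p(80)=15796476, p(81)=18004327, p(82)=20506255, p(83)=23338469, p(84)=26543660, p(85)=30167357, p(86)=34262962, p(87)=38887673, p(88)=44108109, p(89)=49995925, p(90)=56634173, p(91)=64112359, p(92)=72533807, p(93)=82010177, p(94)=92669720, p(95)=104651419, p(96)=118114304, p(97)=133230930, p(98)=150198136, p(99)=169229875, p(100)=190569292, p(101)=214481126, p(102)=241265379, p(103)=271248950, p(104)=304801365, p(105)=342325709, p(106)=384276336, p(107)=431149389, p(108)=483502844, p(109)=541946240, p(110)=607163746, p(111)=679903203, p(112)=761002156, p(113)=851376628, p(114)=952050665, p(115)=1064144451, p(116)=1188908248, p(117)=1327710076, p(118)=1482074143, p(119)=1653668665, p(120)=1844349560, p(121)=2056148051, p(122)=2291320912, p(123)=2552338241, p(124)=2841940500, p(125)=3163127352, p(126)=3519222692, p(127)=3913864295, p(128)=4351078600, p(129)=4835271870, p(130)=5371315400.
Final step: p(131) = p(130) + p(129) - p(126) - p(124) + p(119) + p(116) - p(109) - p(105) + p(96) + p(91) - p(80) - p(74) + p(61) + p(54) - p(39) - p(31) + p(14) + p(5)
= 5371315400 + 4835271870 - 3519222692 - 2841940500 + 1653668665 + 1188908248 - 541946240 - 342325709 + 118114304 + 64112359 - 15796476 - 7089500 + 1121505 + 386155 - 31185 - 6842 + 135 + 7
= 5964539504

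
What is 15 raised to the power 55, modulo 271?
145

Repeated squaring. Binary of 55 = 110111.
15^1 ≡ 15 (mod 271); 15^2 ≡ 225 (mod 271); 15^4 ≡ 219 (mod 271); 15^8 ≡ 265 (mod 271); 15^16 ≡ 36 (mod 271); 15^32 ≡ 212 (mod 271)
15^55 = 15^1 × 15^2 × 15^4 × 15^16 × 15^32 ≡ 145 (mod 271)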